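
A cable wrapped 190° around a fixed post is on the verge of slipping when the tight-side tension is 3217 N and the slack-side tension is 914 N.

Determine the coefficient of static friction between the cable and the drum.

T₂/T₁ = e^{μβ} → μ = ln(T₂/T₁)/β.
β = 190° = 3.316 rad.
μ = ln(3217/914)/3.316 = ln(3.52)/3.316 = 0.379.

μ ≈ 0.379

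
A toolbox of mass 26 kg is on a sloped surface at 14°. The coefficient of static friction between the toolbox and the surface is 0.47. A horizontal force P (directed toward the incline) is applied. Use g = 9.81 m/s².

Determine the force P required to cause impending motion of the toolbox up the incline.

At impending motion up the slope, friction acts down-slope at its limit: f = μ_s N.
Perpendicular to the incline: N = m g cos θ + P sin θ.
Along the incline: P cos θ = m g sin θ + μ_s N = m g sin θ + μ_s (m g cos θ + P sin θ).
Solving, P (cos θ − μ_s sin θ) = m g (sin θ + μ_s cos θ), so P = 26×9.81×(sin 14° + 0.47 cos 14°)/(cos 14° − 0.47 sin 14°) = 255×0.698/0.8566 = 208 N.

P ≈ 208 N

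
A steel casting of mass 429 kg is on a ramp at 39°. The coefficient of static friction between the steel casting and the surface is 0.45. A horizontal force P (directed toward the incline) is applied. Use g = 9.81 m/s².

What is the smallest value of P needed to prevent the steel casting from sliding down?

The steel casting tends to slide down (tan θ > μ_s), so at the point of impending slip friction acts up-slope at its limit: f = μ_s N.
Perpendicular to the incline: N = m g cos θ + P sin θ.
Along the incline: P cos θ + μ_s N = m g sin θ, i.e. P cos θ + μ_s (m g cos θ + P sin θ) = m g sin θ.
Solving, P (cos θ + μ_s sin θ) = m g (sin θ − μ_s cos θ), so P = 4210×0.2796/1.06 = 1110 N.

P_min ≈ 1110 N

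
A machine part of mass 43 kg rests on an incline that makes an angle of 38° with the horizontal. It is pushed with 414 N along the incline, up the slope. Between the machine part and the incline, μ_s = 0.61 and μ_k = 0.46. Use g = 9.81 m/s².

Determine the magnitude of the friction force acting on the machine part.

f ≈ 154 N (down the incline)

Perpendicular to the surface, N = m g cos θ = 43·9.81·cos 38° = 332.4 N.
Parallel to the incline, ΣF = 0 gives f = m g sin θ − P = 259.7 − 414 = -154.3 N (up-slope positive).
The static-friction ceiling is μ_s N = 0.61 × 332.4 = 202.8 N.
Since |-154.3| ≤ 202.8 N, no slip — friction simply equals what equilibrium demands.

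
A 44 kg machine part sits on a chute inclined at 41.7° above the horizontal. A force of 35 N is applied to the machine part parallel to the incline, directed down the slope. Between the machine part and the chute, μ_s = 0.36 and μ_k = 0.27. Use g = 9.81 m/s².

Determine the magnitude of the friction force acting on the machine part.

f ≈ 87 N (up the incline)

Perpendicular to the surface, N = m g cos θ = 44·9.81·cos 41.7° = 322.3 N.
For equilibrium along the incline the friction force must supply f = m g sin θ + P = 287.1 + 35 = 322.1 N (positive meaning up-slope).
The static-friction ceiling is μ_s N = 0.36 × 322.3 = 116 N.
Since |322.1| > 116 N, static friction cannot hold it; the machine part slides down the incline and kinetic friction applies: f = μ_k N = 0.27 × 322.3 = 87 N.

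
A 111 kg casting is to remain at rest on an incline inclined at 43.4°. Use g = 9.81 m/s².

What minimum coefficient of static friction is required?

At the slip threshold m g sin θ = μ_s m g cos θ, so μ_s,min = tan θ.
μ_s,min = tan 43.4° = 0.946.

μ_s,min ≈ 0.946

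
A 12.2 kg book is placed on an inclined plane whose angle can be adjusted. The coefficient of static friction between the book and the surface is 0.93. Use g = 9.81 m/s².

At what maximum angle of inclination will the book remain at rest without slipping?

θ_max ≈ 42.9°

At the slip threshold, m g sin θ = μ_s · m g cos θ, so tan θ = μ_s.
θ_max = arctan(0.93) = 42.9°.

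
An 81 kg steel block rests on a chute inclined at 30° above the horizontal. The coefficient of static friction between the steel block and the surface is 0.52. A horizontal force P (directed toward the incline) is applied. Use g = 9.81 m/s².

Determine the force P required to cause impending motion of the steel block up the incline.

At impending motion up the slope, friction acts down-slope at its limit: f = μ_s N.
Perpendicular to the incline: N = m g cos θ + P sin θ.
Along the incline: P cos θ = m g sin θ + μ_s N = m g sin θ + μ_s (m g cos θ + P sin θ).
Solving, P (cos θ − μ_s sin θ) = m g (sin θ + μ_s cos θ), so P = 81×9.81×(sin 30° + 0.52 cos 30°)/(cos 30° − 0.52 sin 30°) = 795×0.9503/0.606 = 1250 N.

P ≈ 1250 N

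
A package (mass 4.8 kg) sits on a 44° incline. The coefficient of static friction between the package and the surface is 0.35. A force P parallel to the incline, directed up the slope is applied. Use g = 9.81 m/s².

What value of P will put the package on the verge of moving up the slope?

P ≈ 44.6 N

At impending motion up the slope, friction acts down-slope at its limit: f = μ_s N.
P is parallel to the surface, so N = m g cos θ = 33.9 N.
Along the incline: P = m g sin θ + μ_s N = 32.7 + 0.35×33.9 = 44.6 N.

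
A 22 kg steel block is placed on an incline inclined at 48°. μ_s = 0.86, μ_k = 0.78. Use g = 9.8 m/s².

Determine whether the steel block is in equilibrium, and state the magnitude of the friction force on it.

f ≈ 113 N

N = m g cos θ = 144 N.
Down-slope weight component: m g sin θ = 160 N.
μ_s N = 124 N.
160 > 124 N, so it slides; kinetic friction f = μ_k N = 0.78×144 = 113 N.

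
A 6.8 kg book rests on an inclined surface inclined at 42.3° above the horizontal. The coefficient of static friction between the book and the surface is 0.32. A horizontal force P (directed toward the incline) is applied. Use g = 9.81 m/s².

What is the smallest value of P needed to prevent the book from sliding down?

The book tends to slide down (tan θ > μ_s), so at the point of impending slip friction acts up-slope at its limit: f = μ_s N.
Perpendicular to the incline: N = m g cos θ + P sin θ.
Along the incline: P cos θ + μ_s N = m g sin θ, i.e. P cos θ + μ_s (m g cos θ + P sin θ) = m g sin θ.
Solving, P (cos θ + μ_s sin θ) = m g (sin θ − μ_s cos θ), so P = 66.7×0.4363/0.955 = 30.5 N.

P_min ≈ 30.5 N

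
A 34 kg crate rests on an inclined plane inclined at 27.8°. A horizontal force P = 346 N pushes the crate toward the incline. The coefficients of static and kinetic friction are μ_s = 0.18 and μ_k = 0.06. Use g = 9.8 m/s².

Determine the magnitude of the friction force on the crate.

Resolve perpendicular to the incline: N = m g cos θ + P sin θ = 34×9.8×cos 27.8° + 346×sin 27.8° = 456.1 N.
Parallel to the incline: P cos θ − m g sin θ = 306.1 − 155.4 = 150.7 N; the friction needed to balance this is 150.7 N acting down the slope.
Maximum static friction: μ_s N = 0.18 × 456.1 = 82.1 N.
The required 150.7 N exceeds the static limit, so the crate slides up-slope and f = μ_k N = 0.06×456.1 = 27.4 N.

f ≈ 27.4 N (down the incline)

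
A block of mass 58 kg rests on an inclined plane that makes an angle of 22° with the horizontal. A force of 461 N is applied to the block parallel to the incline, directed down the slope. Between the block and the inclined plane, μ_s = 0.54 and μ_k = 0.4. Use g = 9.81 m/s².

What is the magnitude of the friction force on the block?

f ≈ 211 N (up the incline)

The normal reaction is N = m g cos θ = 527.5 N.
The friction needed for equilibrium is m g sin θ + P = 213.1 + 461 = 674.1 N, measured positive up-slope.
Maximum static friction available: μ_s N = 0.54 × 527.5 = 284.9 N.
|674.1| exceeds 284.9 N, so the block slips down-slope; friction is kinetic, f = μ_k N = 0.4×527.5 = 211 N.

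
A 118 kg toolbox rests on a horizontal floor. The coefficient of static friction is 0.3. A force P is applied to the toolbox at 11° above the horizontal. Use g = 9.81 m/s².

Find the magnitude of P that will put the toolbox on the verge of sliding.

P ≈ 334 N

N = m g − P sin α (the pull lifts the toolbox).
At impending slip, P cos α = μ_s N = μ_s (m g − P sin α).
Solving: P (cos α + μ_s sin α) = μ_s m g → P = 0.3×1160/(cos 11° + 0.3 sin 11°) = 347/1.039 = 334 N.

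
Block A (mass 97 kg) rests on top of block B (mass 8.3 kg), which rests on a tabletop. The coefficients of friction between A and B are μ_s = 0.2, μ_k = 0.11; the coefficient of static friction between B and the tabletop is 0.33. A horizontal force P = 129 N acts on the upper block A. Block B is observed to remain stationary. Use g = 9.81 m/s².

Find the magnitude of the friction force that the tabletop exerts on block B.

f ≈ 129 N

Between the blocks, N₁ = m_A g = 951.6 N.
So the A–B interface can sustain at most μ_s N₁ = 190.3 N of static friction.
Since P = 129 N ≤ 190.3 N, A does not slip on B; friction on A equals P = 129 N.
B experiences an equal 129 N forward from A (third law). B is in equilibrium, so the floor supplies f₂ = 129 N of static friction (limit μ_s(m_A+m_B)g = 340.9 N, not exceeded).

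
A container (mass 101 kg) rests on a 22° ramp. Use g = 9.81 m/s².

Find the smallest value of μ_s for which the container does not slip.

At the slip threshold m g sin θ = μ_s m g cos θ, so μ_s,min = tan θ.
μ_s,min = tan 22° = 0.404.

μ_s,min ≈ 0.404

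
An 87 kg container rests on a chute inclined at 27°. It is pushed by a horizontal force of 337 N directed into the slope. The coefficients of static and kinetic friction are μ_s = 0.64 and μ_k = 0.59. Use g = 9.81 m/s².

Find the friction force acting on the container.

The horizontal push has a component P sin θ into the surface, so N = m g cos θ + P sin θ = 760.4 + 153 = 913.4 N.
Parallel to the incline: P cos θ − m g sin θ = 300.3 − 387.5 = -87.2 N; the friction needed to balance this is 87.2 N acting up the slope.
The limit of static friction is μ_s N = 584.6 N.
Since 87.2 N is within the 584.6 N limit, the container stays put and friction is exactly 87.2 N.

f ≈ 87.2 N (up the incline)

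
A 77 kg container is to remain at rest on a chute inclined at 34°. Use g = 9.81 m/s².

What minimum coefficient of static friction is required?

At the slip threshold m g sin θ = μ_s m g cos θ, so μ_s,min = tan θ.
μ_s,min = tan 34° = 0.675.

μ_s,min ≈ 0.675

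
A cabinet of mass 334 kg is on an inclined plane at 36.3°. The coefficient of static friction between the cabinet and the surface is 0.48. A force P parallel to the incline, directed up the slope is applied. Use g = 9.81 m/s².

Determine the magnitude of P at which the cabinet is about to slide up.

At impending motion up the slope, friction acts down-slope at its limit: f = μ_s N.
P is parallel to the surface, so N = m g cos θ = 2640 N.
Along the incline: P = m g sin θ + μ_s N = 1940 + 0.48×2640 = 3210 N.

P ≈ 3210 N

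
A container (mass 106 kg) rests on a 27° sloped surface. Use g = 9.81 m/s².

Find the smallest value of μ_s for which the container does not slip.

μ_s,min ≈ 0.51

At the slip threshold m g sin θ = μ_s m g cos θ, so μ_s,min = tan θ.
μ_s,min = tan 27° = 0.51.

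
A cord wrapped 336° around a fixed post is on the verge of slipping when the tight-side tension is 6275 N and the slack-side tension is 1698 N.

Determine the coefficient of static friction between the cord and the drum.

μ ≈ 0.223

T₂/T₁ = e^{μβ} → μ = ln(T₂/T₁)/β.
β = 336° = 5.864 rad.
μ = ln(6275/1698)/5.864 = ln(3.696)/5.864 = 0.223.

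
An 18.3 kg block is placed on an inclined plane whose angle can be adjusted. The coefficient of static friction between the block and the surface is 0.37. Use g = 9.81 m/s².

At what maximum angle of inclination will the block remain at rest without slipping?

At the slip threshold, m g sin θ = μ_s · m g cos θ, so tan θ = μ_s.
θ_max = arctan(0.37) = 20.3°.

θ_max ≈ 20.3°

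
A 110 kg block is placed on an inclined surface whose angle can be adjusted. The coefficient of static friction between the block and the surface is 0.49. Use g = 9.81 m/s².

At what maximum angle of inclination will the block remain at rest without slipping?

At the slip threshold, m g sin θ = μ_s · m g cos θ, so tan θ = μ_s.
θ_max = arctan(0.49) = 26.1°.

θ_max ≈ 26.1°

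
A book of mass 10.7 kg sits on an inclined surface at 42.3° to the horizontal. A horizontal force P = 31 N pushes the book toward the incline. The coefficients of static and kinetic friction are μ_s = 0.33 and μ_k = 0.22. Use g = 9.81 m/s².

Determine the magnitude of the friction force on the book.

f ≈ 21.7 N (up the incline)

Resolve perpendicular to the incline: N = m g cos θ + P sin θ = 10.7×9.81×cos 42.3° + 31×sin 42.3° = 98.5 N.
Along the incline, the net driving force (taking up-slope positive) is P cos θ − m g sin θ = 22.93 − 70.64 = -47.72 N, so equilibrium requires friction f = 47.72 N (up-slope).
The limit of static friction is μ_s N = 32.51 N.
The required 47.72 N exceeds the static limit, so the book slides down-slope and f = μ_k N = 0.22×98.5 = 21.7 N.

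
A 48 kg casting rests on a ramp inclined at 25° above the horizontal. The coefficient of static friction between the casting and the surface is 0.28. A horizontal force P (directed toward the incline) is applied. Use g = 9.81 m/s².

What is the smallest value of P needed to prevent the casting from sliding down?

P_min ≈ 77.6 N

The casting tends to slide down (tan θ > μ_s), so at the point of impending slip friction acts up-slope at its limit: f = μ_s N.
Perpendicular to the incline: N = m g cos θ + P sin θ.
Along the incline: P cos θ + μ_s N = m g sin θ, i.e. P cos θ + μ_s (m g cos θ + P sin θ) = m g sin θ.
Solving, P (cos θ + μ_s sin θ) = m g (sin θ − μ_s cos θ), so P = 471×0.1689/1.025 = 77.6 N.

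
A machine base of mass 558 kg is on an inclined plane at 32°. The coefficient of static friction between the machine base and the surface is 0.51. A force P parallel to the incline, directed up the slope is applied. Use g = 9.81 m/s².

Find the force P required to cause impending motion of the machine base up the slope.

P ≈ 5270 N

At impending motion up the slope, friction acts down-slope at its limit: f = μ_s N.
P is parallel to the surface, so N = m g cos θ = 4640 N.
Along the incline: P = m g sin θ + μ_s N = 2900 + 0.51×4640 = 5270 N.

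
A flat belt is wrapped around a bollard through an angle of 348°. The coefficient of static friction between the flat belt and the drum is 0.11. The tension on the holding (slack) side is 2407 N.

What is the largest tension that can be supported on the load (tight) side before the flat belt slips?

At impending slip the capstan equation gives T₂/T₁ = e^{μβ} with β in radians.
β = 348° × π/180 = 6.074 rad.
e^{μβ} = e^{0.11×6.074} = 1.951.
T₂ = T₁ · e^{μβ} = 2407 × 1.951 = 4690 N.

T_max ≈ 4690 N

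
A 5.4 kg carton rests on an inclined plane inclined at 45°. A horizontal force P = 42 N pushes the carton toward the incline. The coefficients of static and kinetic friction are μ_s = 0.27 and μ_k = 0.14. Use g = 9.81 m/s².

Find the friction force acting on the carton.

Resolve perpendicular to the incline: N = m g cos θ + P sin θ = 5.4×9.81×cos 45° + 42×sin 45° = 67.16 N.
Parallel to the incline: P cos θ − m g sin θ = 29.7 − 37.46 = -7.76 N; the friction needed to balance this is 7.76 N acting up the slope.
The limit of static friction is μ_s N = 18.13 N.
Since 7.76 N is within the 18.13 N limit, the carton stays put and friction is exactly 7.76 N.

f ≈ 7.76 N (up the incline)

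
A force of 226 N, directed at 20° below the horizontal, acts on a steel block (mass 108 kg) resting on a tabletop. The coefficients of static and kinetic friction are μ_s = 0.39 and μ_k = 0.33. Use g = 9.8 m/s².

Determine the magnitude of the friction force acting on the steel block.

N = m g + P sin α = 1058 + 226×sin 20° = 1136 N.
Horizontally, friction must balance P cos α = 212.4 N.
μ_s N = 0.39 × 1136 = 442.9 N.
Since 212.4 N does not exceed the limit, the steel block stays at rest and f = 212 N.

f ≈ 212 N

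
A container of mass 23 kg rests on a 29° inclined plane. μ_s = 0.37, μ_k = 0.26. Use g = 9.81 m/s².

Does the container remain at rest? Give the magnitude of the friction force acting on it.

f ≈ 51.3 N

N = m g cos θ = 197 N.
Down-slope weight component: m g sin θ = 109 N.
μ_s N = 73 N.
109 > 73 N, so it slides; kinetic friction f = μ_k N = 0.26×197 = 51.3 N.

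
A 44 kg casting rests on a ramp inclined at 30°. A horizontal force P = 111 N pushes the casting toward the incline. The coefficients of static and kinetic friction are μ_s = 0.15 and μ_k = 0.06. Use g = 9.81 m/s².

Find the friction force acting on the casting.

Normal direction: N = m g cos θ + P sin θ = 429.3 N.
Along the incline, the net driving force (taking up-slope positive) is P cos θ − m g sin θ = 96.13 − 215.8 = -119.7 N, so equilibrium requires friction f = 119.7 N (up-slope).
The limit of static friction is μ_s N = 64.4 N.
|f_req| = 119.7 > 64.4 N → the casting slides down the incline; f = μ_k N = 0.06 × 429.3 = 25.8 N.

f ≈ 25.8 N (up the incline)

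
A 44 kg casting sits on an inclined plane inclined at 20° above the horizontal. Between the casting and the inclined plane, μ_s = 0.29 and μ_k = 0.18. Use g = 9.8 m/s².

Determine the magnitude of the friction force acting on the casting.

f ≈ 72.9 N (up the incline)

Perpendicular to the surface, N = m g cos θ = 44·9.8·cos 20° = 405.2 N.
Along the slope the weight component is m g sin θ = 147.5 N; friction must supply exactly this, acting up-slope.
The static-friction ceiling is μ_s N = 0.29 × 405.2 = 117.5 N.
Since |147.5| > 117.5 N, static friction cannot hold it; the casting slides down the incline and kinetic friction applies: f = μ_k N = 0.18 × 405.2 = 72.9 N.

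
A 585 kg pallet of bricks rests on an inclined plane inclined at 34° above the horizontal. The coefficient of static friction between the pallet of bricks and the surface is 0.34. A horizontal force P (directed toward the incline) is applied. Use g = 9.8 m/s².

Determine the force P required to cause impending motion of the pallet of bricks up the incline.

At impending motion up the slope, friction acts down-slope at its limit: f = μ_s N.
Perpendicular to the incline: N = m g cos θ + P sin θ.
Along the incline: P cos θ = m g sin θ + μ_s N = m g sin θ + μ_s (m g cos θ + P sin θ).
Solving, P (cos θ − μ_s sin θ) = m g (sin θ + μ_s cos θ), so P = 585×9.8×(sin 34° + 0.34 cos 34°)/(cos 34° − 0.34 sin 34°) = 5730×0.8411/0.6389 = 7550 N.

P ≈ 7550 N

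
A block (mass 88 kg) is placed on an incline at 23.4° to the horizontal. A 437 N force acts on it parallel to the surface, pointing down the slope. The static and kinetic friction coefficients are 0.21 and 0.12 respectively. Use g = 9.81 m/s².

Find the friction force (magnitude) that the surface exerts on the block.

f ≈ 95.1 N (up the incline)

Perpendicular to the surface, N = m g cos θ = 88·9.81·cos 23.4° = 792.3 N.
For equilibrium along the incline the friction force must supply f = m g sin θ + P = 342.8 + 437 = 779.8 N (positive meaning up-slope).
Static friction can supply at most μ_s N = 166.4 N.
|779.8| exceeds 166.4 N, so the block slips down-slope; friction is kinetic, f = μ_k N = 0.12×792.3 = 95.1 N.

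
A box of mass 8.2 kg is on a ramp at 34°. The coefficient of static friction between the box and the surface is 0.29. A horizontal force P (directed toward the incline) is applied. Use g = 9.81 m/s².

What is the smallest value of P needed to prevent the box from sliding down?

The box tends to slide down (tan θ > μ_s), so at the point of impending slip friction acts up-slope at its limit: f = μ_s N.
Perpendicular to the incline: N = m g cos θ + P sin θ.
Along the incline: P cos θ + μ_s N = m g sin θ, i.e. P cos θ + μ_s (m g cos θ + P sin θ) = m g sin θ.
Solving, P (cos θ + μ_s sin θ) = m g (sin θ − μ_s cos θ), so P = 80.4×0.3188/0.9912 = 25.9 N.

P_min ≈ 25.9 N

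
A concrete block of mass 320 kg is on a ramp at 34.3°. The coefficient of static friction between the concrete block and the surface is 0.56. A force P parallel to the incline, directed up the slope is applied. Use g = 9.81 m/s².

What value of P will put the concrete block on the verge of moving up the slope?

P ≈ 3220 N

At impending motion up the slope, friction acts down-slope at its limit: f = μ_s N.
P is parallel to the surface, so N = m g cos θ = 2590 N.
Along the incline: P = m g sin θ + μ_s N = 1770 + 0.56×2590 = 3220 N.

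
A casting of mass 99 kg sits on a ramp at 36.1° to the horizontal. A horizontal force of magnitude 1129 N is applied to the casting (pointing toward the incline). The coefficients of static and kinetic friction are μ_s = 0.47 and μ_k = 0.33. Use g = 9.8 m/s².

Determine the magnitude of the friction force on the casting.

The horizontal push has a component P sin θ into the surface, so N = m g cos θ + P sin θ = 783.9 + 665.2 = 1449 N.
Parallel to the incline: P cos θ − m g sin θ = 912.2 − 571.6 = 340.6 N; the friction needed to balance this is 340.6 N acting down the slope.
The limit of static friction is μ_s N = 681.1 N.
Since 340.6 N is within the 681.1 N limit, the casting stays put and friction is exactly 341 N.

f ≈ 341 N (down the incline)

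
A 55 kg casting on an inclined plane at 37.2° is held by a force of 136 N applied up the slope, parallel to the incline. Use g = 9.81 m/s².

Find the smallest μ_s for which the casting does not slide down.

μ_s,min ≈ 0.443

N = m g cos θ = 429.8 N.
Friction must make up the shortfall along the incline: f = m g sin θ − P = 326.2 − 136 = 190.2 N.
At the threshold f = μ_s N, so μ_s,min = 190.2/429.8 = 0.443.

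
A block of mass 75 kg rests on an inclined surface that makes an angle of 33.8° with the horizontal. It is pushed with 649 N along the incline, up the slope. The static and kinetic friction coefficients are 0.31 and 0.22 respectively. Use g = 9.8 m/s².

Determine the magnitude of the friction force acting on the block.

f ≈ 134 N (down the incline)

The normal reaction is N = m g cos θ = 610.8 N.
The friction needed for equilibrium is m g sin θ − P = 408.9 − 649 = -240.1 N, measured positive up-slope.
Maximum static friction available: μ_s N = 0.31 × 610.8 = 189.3 N.
|-240.1| exceeds 189.3 N, so the block slips up-slope; friction is kinetic, f = μ_k N = 0.22×610.8 = 134 N.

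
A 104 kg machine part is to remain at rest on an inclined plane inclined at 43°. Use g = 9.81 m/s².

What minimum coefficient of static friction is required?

μ_s,min ≈ 0.933

At the slip threshold m g sin θ = μ_s m g cos θ, so μ_s,min = tan θ.
μ_s,min = tan 43° = 0.933.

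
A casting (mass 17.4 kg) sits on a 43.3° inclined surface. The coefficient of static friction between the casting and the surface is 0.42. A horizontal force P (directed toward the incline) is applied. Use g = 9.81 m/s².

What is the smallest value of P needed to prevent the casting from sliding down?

The casting tends to slide down (tan θ > μ_s), so at the point of impending slip friction acts up-slope at its limit: f = μ_s N.
Perpendicular to the incline: N = m g cos θ + P sin θ.
Along the incline: P cos θ + μ_s N = m g sin θ, i.e. P cos θ + μ_s (m g cos θ + P sin θ) = m g sin θ.
Solving, P (cos θ + μ_s sin θ) = m g (sin θ − μ_s cos θ), so P = 171×0.3802/1.016 = 63.9 N.

P_min ≈ 63.9 N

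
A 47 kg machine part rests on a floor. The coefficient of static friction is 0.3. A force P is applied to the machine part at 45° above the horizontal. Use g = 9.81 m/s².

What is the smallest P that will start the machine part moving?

N = m g − P sin α (the pull lifts the machine part).
At impending slip, P cos α = μ_s N = μ_s (m g − P sin α).
Solving: P (cos α + μ_s sin α) = μ_s m g → P = 0.3×461/(cos 45° + 0.3 sin 45°) = 138/0.9192 = 150 N.

P ≈ 150 N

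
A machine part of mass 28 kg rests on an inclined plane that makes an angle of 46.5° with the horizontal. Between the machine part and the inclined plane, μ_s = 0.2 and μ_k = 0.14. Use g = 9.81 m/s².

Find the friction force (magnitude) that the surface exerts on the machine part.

Normal force: N = m g cos θ = 28 × 9.81 × cos 46.5° = 189.1 N.
Along the slope the weight component is m g sin θ = 199.2 N; friction must supply exactly this, acting up-slope.
Maximum static friction available: μ_s N = 0.2 × 189.1 = 37.82 N.
Since |199.2| > 37.82 N, static friction cannot hold it; the machine part slides down the incline and kinetic friction applies: f = μ_k N = 0.14 × 189.1 = 26.5 N.

f ≈ 26.5 N (up the incline)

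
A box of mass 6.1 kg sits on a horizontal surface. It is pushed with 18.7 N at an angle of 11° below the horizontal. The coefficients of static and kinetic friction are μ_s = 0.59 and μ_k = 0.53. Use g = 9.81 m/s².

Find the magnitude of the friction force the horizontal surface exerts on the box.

Vertical equilibrium gives N = m g + P sin α = 63.41 N.
The horizontal driving force is P cos α = 18.36 N, so equilibrium needs friction f = 18.36 N.
The static-friction limit is μ_s N = 37.41 N.
Since 18.36 N does not exceed the limit, the box stays at rest and f = 18.4 N.

f ≈ 18.4 N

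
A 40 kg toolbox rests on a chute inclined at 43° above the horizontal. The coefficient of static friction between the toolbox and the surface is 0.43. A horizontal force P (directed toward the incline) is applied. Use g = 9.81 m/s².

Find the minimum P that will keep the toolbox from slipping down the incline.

P_min ≈ 141 N

The toolbox tends to slide down (tan θ > μ_s), so at the point of impending slip friction acts up-slope at its limit: f = μ_s N.
Perpendicular to the incline: N = m g cos θ + P sin θ.
Along the incline: P cos θ + μ_s N = m g sin θ, i.e. P cos θ + μ_s (m g cos θ + P sin θ) = m g sin θ.
Solving, P (cos θ + μ_s sin θ) = m g (sin θ − μ_s cos θ), so P = 392×0.3675/1.025 = 141 N.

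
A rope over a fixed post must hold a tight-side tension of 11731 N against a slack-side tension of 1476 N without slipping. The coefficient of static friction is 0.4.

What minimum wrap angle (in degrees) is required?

β_min ≈ 297°

T₂/T₁ = e^{μβ} → β = ln(T₂/T₁)/μ.
β = ln(11731/1476)/0.4 = 2.073/0.4 = 5.182 rad.
In degrees: β = 5.182 × 180/π = 297°.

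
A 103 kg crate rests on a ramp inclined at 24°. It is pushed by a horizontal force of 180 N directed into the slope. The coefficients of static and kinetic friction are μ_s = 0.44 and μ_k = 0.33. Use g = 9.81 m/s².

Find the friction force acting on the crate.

Normal direction: N = m g cos θ + P sin θ = 996.3 N.
Along the incline, the net driving force (taking up-slope positive) is P cos θ − m g sin θ = 164.4 − 411 = -246.5 N, so equilibrium requires friction f = 246.5 N (up-slope).
The limit of static friction is μ_s N = 438.4 N.
|f_req| = 246.5 ≤ 438.4 N → the crate is in equilibrium; friction equals the required value.

f ≈ 247 N (up the incline)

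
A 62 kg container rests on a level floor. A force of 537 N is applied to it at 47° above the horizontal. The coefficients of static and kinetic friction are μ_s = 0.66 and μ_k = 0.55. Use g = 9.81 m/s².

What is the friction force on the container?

The vertical component of P reduces the normal force: N = m g − P sin α = 608.2 − 392.7 = 215.5 N.
For equilibrium, f = P cos α = 537×cos 47° = 366.2 N.
The static-friction limit is μ_s N = 142.2 N.
The required friction exceeds μ_s N, so the container moves and f = μ_k N = 119 N.

f ≈ 119 N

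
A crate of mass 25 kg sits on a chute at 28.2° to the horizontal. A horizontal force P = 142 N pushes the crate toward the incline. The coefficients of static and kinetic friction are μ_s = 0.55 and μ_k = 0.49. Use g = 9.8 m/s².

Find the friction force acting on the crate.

Normal direction: N = m g cos θ + P sin θ = 283 N.
Parallel to the incline: P cos θ − m g sin θ = 125.1 − 115.8 = 9.37 N; the friction needed to balance this is 9.37 N acting down the slope.
The limit of static friction is μ_s N = 155.7 N.
Since 9.37 N is within the 155.7 N limit, the crate stays put and friction is exactly 9.37 N.

f ≈ 9.37 N (down the incline)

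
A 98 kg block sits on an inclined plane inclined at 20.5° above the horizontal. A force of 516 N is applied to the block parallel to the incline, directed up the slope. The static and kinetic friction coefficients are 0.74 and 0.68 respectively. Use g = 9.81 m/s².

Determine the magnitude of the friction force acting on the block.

Perpendicular to the surface, N = m g cos θ = 98·9.81·cos 20.5° = 900.5 N.
For equilibrium along the incline the friction force must supply f = m g sin θ − P = 336.7 − 516 = -179.3 N (positive meaning up-slope).
The static-friction ceiling is μ_s N = 0.74 × 900.5 = 666.4 N.
Since |-179.3| ≤ 666.4 N, the block remains in static equilibrium and friction takes exactly the required value.

f ≈ 179 N (down the incline)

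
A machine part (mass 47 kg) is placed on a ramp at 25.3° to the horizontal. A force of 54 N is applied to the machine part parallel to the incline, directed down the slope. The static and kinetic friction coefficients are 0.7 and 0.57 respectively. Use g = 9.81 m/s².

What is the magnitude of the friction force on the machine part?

Normal force: N = m g cos θ = 47 × 9.81 × cos 25.3° = 416.8 N.
Parallel to the incline, ΣF = 0 gives f = m g sin θ + P = 197 + 54 = 251 N (up-slope positive).
Static friction can supply at most μ_s N = 291.8 N.
Since |251| ≤ 291.8 N, the machine part remains in static equilibrium and friction takes exactly the required value.

f ≈ 251 N (up the incline)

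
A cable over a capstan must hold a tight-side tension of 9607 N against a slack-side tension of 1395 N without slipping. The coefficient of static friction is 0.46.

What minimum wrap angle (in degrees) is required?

β_min ≈ 240°

T₂/T₁ = e^{μβ} → β = ln(T₂/T₁)/μ.
β = ln(9607/1395)/0.46 = 1.93/0.46 = 4.195 rad.
In degrees: β = 4.195 × 180/π = 240°.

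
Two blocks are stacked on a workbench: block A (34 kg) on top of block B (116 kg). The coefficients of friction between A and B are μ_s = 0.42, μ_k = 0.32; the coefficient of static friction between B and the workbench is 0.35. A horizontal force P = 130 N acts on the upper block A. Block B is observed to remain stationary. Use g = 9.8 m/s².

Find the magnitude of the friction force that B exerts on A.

Between the blocks, N₁ = m_A g = 333.2 N.
Maximum static friction on A from B: μ_s N₁ = 0.42×333.2 = 139.9 N.
P = 130 N is within that limit, so A and B move together (both at rest); the A–B friction is simply f₁ = P = 130 N.
By Newton's third law B feels 130 N forward from A. With B stationary, the floor's static friction on B balances it: f₂ = 130 N (well within μ_s(m_A+m_B)g = 514.5 N).

f ≈ 130 N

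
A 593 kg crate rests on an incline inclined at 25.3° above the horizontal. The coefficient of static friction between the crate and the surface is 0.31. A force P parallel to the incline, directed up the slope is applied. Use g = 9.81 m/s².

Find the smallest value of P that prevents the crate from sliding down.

P_min ≈ 856 N

The crate tends to slide down (tan θ > μ_s), so at the point of impending slip friction acts up-slope at its limit: f = μ_s N.
P is parallel to the surface, so N = m g cos θ = 5260 N.
Along the incline: P + μ_s N = m g sin θ, so P = 2490 − 0.31×5260 = 856 N.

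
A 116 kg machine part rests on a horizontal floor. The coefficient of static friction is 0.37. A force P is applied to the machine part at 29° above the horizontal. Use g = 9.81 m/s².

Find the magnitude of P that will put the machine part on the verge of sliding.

N = m g − P sin α (the pull lifts the machine part).
At impending slip, P cos α = μ_s N = μ_s (m g − P sin α).
Solving: P (cos α + μ_s sin α) = μ_s m g → P = 0.37×1140/(cos 29° + 0.37 sin 29°) = 421/1.054 = 399 N.

P ≈ 399 N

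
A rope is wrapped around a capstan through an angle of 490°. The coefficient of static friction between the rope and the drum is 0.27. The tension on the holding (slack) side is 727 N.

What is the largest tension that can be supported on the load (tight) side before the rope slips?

At impending slip the capstan equation gives T₂/T₁ = e^{μβ} with β in radians.
β = 490° × π/180 = 8.552 rad.
e^{μβ} = e^{0.27×8.552} = 10.07.
T₂ = T₁ · e^{μβ} = 727 × 10.07 = 7320 N.

T_max ≈ 7320 N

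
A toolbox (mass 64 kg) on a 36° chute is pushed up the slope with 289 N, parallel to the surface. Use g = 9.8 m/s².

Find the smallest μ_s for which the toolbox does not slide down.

N = m g cos θ = 507.4 N.
Friction must make up the shortfall along the incline: f = m g sin θ − P = 368.7 − 289 = 79.66 N.
At the threshold f = μ_s N, so μ_s,min = 79.66/507.4 = 0.157.

μ_s,min ≈ 0.157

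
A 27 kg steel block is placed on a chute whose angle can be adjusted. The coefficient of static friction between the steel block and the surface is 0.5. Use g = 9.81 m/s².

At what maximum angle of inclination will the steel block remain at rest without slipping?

At the slip threshold, m g sin θ = μ_s · m g cos θ, so tan θ = μ_s.
θ_max = arctan(0.5) = 26.6°.

θ_max ≈ 26.6°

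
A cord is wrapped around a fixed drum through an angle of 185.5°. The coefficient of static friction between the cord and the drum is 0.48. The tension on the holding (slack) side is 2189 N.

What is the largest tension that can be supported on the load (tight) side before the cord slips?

At impending slip the capstan equation gives T₂/T₁ = e^{μβ} with β in radians.
β = 185.5° × π/180 = 3.238 rad.
e^{μβ} = e^{0.48×3.238} = 4.731.
T₂ = T₁ · e^{μβ} = 2189 × 4.731 = 10400 N.

T_max ≈ 10400 N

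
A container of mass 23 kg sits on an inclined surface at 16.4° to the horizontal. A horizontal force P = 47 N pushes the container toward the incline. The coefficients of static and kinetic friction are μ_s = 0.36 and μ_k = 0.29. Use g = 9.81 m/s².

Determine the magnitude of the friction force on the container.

The horizontal push has a component P sin θ into the surface, so N = m g cos θ + P sin θ = 216.5 + 13.27 = 229.7 N.
Along the incline, the net driving force (taking up-slope positive) is P cos θ − m g sin θ = 45.09 − 63.7 = -18.62 N, so equilibrium requires friction f = 18.62 N (up-slope).
The limit of static friction is μ_s N = 82.7 N.
Since 18.62 N is within the 82.7 N limit, the container stays put and friction is exactly 18.6 N.

f ≈ 18.6 N (up the incline)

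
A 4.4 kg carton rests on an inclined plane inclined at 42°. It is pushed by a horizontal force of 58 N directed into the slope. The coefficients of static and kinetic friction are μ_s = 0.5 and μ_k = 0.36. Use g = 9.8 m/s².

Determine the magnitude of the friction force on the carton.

f ≈ 14.2 N (down the incline)

Resolve perpendicular to the incline: N = m g cos θ + P sin θ = 4.4×9.8×cos 42° + 58×sin 42° = 70.85 N.
Along the incline, the net driving force (taking up-slope positive) is P cos θ − m g sin θ = 43.1 − 28.85 = 14.25 N, so equilibrium requires friction f = -14.25 N (down-slope).
The limit of static friction is μ_s N = 35.43 N.
Since 14.25 N is within the 35.43 N limit, the carton stays put and friction is exactly 14.2 N.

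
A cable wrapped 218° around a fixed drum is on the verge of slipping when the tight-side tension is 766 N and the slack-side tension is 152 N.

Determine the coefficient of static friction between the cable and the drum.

T₂/T₁ = e^{μβ} → μ = ln(T₂/T₁)/β.
β = 218° = 3.805 rad.
μ = ln(766/152)/3.805 = ln(5.039)/3.805 = 0.425.

μ ≈ 0.425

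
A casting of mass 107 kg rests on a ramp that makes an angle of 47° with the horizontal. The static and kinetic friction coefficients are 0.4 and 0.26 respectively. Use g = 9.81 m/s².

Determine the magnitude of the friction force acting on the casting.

f ≈ 186 N (up the incline)

The normal reaction is N = m g cos θ = 715.9 N.
For equilibrium along the incline, friction must balance the weight component: f = m g sin θ = 767.7 N up the slope.
Maximum static friction available: μ_s N = 0.4 × 715.9 = 286.3 N.
Since |767.7| > 286.3 N, static friction cannot hold it; the casting slides down the incline and kinetic friction applies: f = μ_k N = 0.26 × 715.9 = 186 N.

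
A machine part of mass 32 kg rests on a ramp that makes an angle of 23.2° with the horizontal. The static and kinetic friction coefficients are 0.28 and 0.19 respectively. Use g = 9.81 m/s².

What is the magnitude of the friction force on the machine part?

The normal reaction is N = m g cos θ = 288.5 N.
Along the slope the weight component is m g sin θ = 123.7 N; friction must supply exactly this, acting up-slope.
Static friction can supply at most μ_s N = 80.79 N.
Since |123.7| > 80.79 N, static friction cannot hold it; the machine part slides down the incline and kinetic friction applies: f = μ_k N = 0.19 × 288.5 = 54.8 N.

f ≈ 54.8 N (up the incline)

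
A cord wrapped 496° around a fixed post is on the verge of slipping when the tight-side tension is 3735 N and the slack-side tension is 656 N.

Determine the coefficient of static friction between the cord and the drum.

μ ≈ 0.201

T₂/T₁ = e^{μβ} → μ = ln(T₂/T₁)/β.
β = 496° = 8.657 rad.
μ = ln(3735/656)/8.657 = ln(5.694)/8.657 = 0.201.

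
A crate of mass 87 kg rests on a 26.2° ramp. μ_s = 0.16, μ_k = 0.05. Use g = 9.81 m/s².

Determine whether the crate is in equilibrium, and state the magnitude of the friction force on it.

f ≈ 38.3 N

N = m g cos θ = 766 N.
Down-slope weight component: m g sin θ = 377 N.
μ_s N = 123 N.
377 > 123 N, so it slides; kinetic friction f = μ_k N = 0.05×766 = 38.3 N.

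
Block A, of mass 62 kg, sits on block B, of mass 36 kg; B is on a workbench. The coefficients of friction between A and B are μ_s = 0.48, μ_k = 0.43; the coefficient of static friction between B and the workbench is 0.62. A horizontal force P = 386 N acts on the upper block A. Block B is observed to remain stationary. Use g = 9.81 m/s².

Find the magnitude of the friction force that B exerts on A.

f ≈ 262 N

Between the blocks, N₁ = m_A g = 608.2 N.
So the A–B interface can sustain at most μ_s N₁ = 291.9 N of static friction.
Since P = 386 N > 291.9 N, A slides on B; the A–B friction is kinetic: f₁ = μ_k N₁ = 0.43×608.2 = 262 N.
B experiences an equal 262 N forward from A (third law). B is in equilibrium, so the floor supplies f₂ = 262 N of static friction (limit μ_s(m_A+m_B)g = 596.1 N, not exceeded).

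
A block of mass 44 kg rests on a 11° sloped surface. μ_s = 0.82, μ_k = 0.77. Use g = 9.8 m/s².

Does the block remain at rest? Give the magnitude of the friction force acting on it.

N = m g cos θ = 423 N.
Down-slope weight component: m g sin θ = 82.3 N.
μ_s N = 347 N.
82.3 ≤ 347 N, so it stays put; friction = 82.3 N.

f ≈ 82.3 N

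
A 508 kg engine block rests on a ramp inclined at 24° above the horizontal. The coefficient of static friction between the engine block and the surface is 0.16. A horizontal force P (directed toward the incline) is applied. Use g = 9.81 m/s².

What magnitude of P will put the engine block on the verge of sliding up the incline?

P ≈ 3250 N

At impending motion up the slope, friction acts down-slope at its limit: f = μ_s N.
Perpendicular to the incline: N = m g cos θ + P sin θ.
Along the incline: P cos θ = m g sin θ + μ_s N = m g sin θ + μ_s (m g cos θ + P sin θ).
Solving, P (cos θ − μ_s sin θ) = m g (sin θ + μ_s cos θ), so P = 508×9.81×(sin 24° + 0.16 cos 24°)/(cos 24° − 0.16 sin 24°) = 4980×0.5529/0.8485 = 3250 N.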